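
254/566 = 127/283  =  0.45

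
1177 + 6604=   7781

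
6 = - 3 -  - 9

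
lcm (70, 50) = 350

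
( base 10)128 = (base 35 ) 3n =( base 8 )200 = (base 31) 44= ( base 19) 6e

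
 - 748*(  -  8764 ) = 6555472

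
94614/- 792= - 15769/132  =  - 119.46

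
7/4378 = 7/4378=0.00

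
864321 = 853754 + 10567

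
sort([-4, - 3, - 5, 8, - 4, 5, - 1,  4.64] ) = [ - 5,-4,-4, - 3, - 1, 4.64, 5, 8]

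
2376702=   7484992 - 5108290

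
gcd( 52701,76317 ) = 3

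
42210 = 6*7035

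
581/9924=581/9924 = 0.06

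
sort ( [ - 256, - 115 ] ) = [-256, - 115] 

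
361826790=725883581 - 364056791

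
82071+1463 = 83534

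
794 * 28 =22232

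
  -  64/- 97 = 64/97=0.66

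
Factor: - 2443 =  - 7^1 * 349^1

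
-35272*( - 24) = 846528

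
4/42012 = 1/10503 = 0.00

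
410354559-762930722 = -352576163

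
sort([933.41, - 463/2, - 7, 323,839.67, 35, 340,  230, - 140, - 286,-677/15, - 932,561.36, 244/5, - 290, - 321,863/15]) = [ - 932, - 321, - 290, - 286, - 463/2, - 140, -677/15, - 7,  35,244/5,863/15, 230, 323,340, 561.36,  839.67,933.41 ]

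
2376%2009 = 367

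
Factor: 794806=2^1* 199^1  *  1997^1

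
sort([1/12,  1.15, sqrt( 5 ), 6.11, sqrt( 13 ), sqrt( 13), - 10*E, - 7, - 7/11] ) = [ - 10 * E  ,-7, - 7/11,  1/12, 1.15, sqrt( 5 ),  sqrt(13 ),sqrt( 13), 6.11] 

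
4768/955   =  4768/955 = 4.99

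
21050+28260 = 49310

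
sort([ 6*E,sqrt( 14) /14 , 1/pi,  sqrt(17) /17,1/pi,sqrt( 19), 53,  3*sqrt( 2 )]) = [ sqrt( 17) /17, sqrt( 14) /14,1/pi, 1/pi, 3*sqrt( 2 ), sqrt( 19), 6*E, 53]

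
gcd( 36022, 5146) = 5146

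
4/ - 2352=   -  1/588 = - 0.00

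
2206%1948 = 258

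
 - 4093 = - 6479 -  - 2386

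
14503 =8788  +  5715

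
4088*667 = 2726696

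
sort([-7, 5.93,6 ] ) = [ - 7, 5.93,6 ] 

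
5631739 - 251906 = 5379833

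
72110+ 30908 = 103018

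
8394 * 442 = 3710148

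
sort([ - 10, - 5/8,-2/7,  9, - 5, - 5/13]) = [-10, - 5, - 5/8,  -  5/13, - 2/7, 9]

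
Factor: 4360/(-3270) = - 4/3 = - 2^2*3^( - 1) 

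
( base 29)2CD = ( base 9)2720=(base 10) 2043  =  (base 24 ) 3d3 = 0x7fb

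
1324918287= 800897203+524021084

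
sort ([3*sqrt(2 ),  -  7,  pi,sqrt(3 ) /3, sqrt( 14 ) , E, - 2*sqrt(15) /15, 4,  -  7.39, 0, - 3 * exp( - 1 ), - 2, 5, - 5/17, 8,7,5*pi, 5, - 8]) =[-8,  -  7.39, - 7, - 2 , - 3 * exp( - 1 ), - 2* sqrt(15)/15 , - 5/17,0,  sqrt(3 )/3,E,pi, sqrt(14 ),4,3*sqrt(2),5,5,7, 8,5*pi ]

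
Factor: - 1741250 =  - 2^1*5^4*7^1 * 199^1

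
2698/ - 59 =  - 46 + 16/59 = - 45.73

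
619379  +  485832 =1105211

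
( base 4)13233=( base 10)495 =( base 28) HJ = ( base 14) 275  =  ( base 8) 757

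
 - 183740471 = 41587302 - 225327773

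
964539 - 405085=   559454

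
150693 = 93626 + 57067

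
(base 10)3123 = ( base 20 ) 7g3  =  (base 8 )6063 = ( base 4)300303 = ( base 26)4G3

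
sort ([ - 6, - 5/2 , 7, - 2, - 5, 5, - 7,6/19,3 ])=[ - 7,- 6, - 5, - 5/2  ,- 2 , 6/19, 3,5  ,  7]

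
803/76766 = 803/76766 = 0.01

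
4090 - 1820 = 2270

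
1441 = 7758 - 6317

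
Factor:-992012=  -  2^2*7^1*71^1*499^1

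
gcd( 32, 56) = 8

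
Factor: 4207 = 7^1 *601^1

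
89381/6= 14896 + 5/6 = 14896.83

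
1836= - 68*(  -  27 ) 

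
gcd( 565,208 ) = 1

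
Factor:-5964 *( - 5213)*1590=2^3*3^2*5^1*7^1*13^1*53^1 * 71^1*401^1=49433627880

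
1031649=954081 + 77568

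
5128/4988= 1282/1247 = 1.03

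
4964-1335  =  3629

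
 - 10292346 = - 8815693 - 1476653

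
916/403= 916/403=2.27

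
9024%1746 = 294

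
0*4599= 0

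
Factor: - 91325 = - 5^2*13^1*281^1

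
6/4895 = 6/4895 = 0.00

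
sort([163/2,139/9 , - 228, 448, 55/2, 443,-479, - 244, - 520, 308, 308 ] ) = [ - 520, - 479,  -  244,-228,139/9,  55/2 , 163/2, 308,308 , 443, 448]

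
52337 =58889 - 6552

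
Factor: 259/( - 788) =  - 2^ ( - 2)*7^1*37^1*197^( - 1) 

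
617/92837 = 617/92837 = 0.01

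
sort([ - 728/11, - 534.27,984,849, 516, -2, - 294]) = [ - 534.27, - 294 , - 728/11, - 2,516,  849, 984 ]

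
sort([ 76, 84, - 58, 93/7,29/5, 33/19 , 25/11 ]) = [ - 58, 33/19, 25/11,  29/5, 93/7,76, 84 ] 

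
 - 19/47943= - 19/47943 =- 0.00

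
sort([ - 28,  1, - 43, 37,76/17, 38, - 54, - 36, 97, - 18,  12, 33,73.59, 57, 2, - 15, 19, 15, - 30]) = [ - 54, - 43, - 36, - 30 , - 28, - 18, - 15,1, 2, 76/17,12,15, 19, 33,37,38, 57, 73.59, 97]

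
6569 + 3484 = 10053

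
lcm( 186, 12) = 372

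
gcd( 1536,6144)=1536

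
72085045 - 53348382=18736663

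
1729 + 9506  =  11235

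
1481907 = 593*2499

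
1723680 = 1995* 864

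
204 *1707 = 348228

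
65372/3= 65372/3=21790.67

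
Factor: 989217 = 3^2*109913^1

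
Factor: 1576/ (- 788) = -2^1 = - 2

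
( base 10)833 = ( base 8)1501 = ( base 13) 4c1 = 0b1101000001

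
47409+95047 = 142456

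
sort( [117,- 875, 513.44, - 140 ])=[-875, - 140,117,513.44 ]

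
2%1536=2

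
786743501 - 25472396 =761271105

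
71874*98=7043652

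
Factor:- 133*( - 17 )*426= 963186= 2^1 * 3^1 * 7^1*17^1*19^1*71^1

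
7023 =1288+5735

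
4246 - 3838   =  408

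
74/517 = 74/517 = 0.14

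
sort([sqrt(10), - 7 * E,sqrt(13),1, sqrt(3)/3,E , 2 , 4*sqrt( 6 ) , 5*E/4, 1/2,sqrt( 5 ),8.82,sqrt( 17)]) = [ - 7 *E,1/2, sqrt ( 3 ) /3,1,2,sqrt (5) , E,sqrt ( 10 ), 5*E/4,sqrt( 13 ),sqrt( 17), 8.82,4*sqrt(6)]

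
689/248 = 2 + 193/248= 2.78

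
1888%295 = 118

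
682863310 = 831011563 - 148148253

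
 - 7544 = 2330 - 9874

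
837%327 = 183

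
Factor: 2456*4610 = 2^4*5^1* 307^1 * 461^1=11322160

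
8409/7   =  8409/7 = 1201.29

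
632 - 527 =105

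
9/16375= 9/16375 = 0.00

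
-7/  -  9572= 7/9572= 0.00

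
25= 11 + 14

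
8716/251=34 + 182/251=34.73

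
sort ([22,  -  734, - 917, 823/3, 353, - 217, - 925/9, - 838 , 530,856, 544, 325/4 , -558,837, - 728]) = [ - 917, - 838 ,  -  734,-728, -558,-217,  -  925/9, 22,325/4 , 823/3, 353, 530, 544, 837 , 856]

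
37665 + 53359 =91024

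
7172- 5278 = 1894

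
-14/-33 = 14/33 = 0.42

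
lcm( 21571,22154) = 819698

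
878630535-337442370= 541188165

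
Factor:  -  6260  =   - 2^2*5^1*313^1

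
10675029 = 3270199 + 7404830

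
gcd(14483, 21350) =7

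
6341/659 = 9 + 410/659= 9.62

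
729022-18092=710930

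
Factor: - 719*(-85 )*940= 2^2*5^2*17^1*47^1*719^1 = 57448100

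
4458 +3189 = 7647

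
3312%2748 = 564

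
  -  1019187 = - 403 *2529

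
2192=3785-1593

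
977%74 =15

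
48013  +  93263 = 141276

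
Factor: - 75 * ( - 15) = 1125=3^2*5^3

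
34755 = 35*993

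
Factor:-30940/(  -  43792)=65/92 = 2^(-2)*5^1*13^1*23^( - 1) 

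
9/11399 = 9/11399 = 0.00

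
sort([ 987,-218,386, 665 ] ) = [ - 218, 386, 665, 987 ]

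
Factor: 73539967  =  31^1*2372257^1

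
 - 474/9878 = - 237/4939 = - 0.05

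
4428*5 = 22140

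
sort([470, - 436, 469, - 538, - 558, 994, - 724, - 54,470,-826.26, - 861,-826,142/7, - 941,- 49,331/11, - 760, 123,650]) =[ - 941 , - 861,- 826.26, - 826, - 760, - 724,-558, - 538,  -  436,-54, - 49, 142/7,  331/11, 123, 469, 470,470,650, 994 ] 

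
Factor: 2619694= 2^1 * 7^1*11^1*17011^1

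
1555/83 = 18  +  61/83= 18.73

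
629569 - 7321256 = - 6691687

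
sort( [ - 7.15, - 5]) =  [ - 7.15, - 5]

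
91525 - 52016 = 39509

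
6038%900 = 638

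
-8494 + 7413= - 1081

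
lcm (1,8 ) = 8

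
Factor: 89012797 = 131^1 * 679487^1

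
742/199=3  +  145/199 = 3.73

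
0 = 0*7016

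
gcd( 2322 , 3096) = 774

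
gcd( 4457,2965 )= 1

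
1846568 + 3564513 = 5411081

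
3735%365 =85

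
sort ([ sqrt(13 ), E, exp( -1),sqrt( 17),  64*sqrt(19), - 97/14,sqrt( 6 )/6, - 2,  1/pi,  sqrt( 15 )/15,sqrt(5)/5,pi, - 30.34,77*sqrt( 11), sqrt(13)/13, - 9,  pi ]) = [ - 30.34, - 9,-97/14 , - 2, sqrt(15)/15,  sqrt( 13)/13 , 1/pi,exp(-1 ), sqrt( 6)/6,  sqrt(5 )/5,E,  pi, pi,  sqrt( 13),sqrt(17 ), 77*sqrt(11),64 * sqrt(19)] 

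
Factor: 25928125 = 5^5*8297^1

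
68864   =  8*8608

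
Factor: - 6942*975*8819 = - 2^1*3^2*5^2*13^2*89^1*8819^1 = - 59690960550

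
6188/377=16 + 12/29 = 16.41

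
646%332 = 314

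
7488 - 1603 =5885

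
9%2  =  1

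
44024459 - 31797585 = 12226874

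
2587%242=167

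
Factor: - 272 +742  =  470 = 2^1*5^1 * 47^1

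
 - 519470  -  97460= - 616930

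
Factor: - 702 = - 2^1*3^3 * 13^1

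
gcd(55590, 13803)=3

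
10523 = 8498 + 2025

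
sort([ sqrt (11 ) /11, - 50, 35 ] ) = [-50  ,  sqrt( 11)/11,35] 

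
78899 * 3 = 236697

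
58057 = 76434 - 18377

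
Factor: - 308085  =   - 3^1*5^1*19^1*23^1 * 47^1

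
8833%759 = 484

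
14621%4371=1508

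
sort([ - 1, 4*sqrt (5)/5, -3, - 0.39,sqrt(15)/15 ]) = [-3, - 1, - 0.39,sqrt( 15 )/15,4*sqrt( 5)/5] 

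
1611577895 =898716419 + 712861476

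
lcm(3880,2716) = 27160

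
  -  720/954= - 1 + 13/53 = - 0.75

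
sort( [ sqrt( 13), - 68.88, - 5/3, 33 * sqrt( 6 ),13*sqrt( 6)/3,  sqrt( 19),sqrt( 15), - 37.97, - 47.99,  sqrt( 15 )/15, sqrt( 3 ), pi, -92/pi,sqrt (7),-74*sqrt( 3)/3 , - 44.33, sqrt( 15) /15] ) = [-68.88, - 47.99, - 44.33, - 74*sqrt( 3) /3, - 37.97, - 92/pi, - 5/3,sqrt (15 )/15,  sqrt(15)/15,sqrt( 3),  sqrt( 7 ),pi,sqrt( 13 ), sqrt (15), sqrt( 19),  13 *sqrt( 6)/3,  33*sqrt(6)] 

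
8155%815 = 5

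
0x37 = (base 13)43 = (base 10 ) 55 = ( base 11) 50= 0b110111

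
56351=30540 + 25811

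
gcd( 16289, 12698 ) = 7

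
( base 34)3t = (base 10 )131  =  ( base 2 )10000011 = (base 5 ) 1011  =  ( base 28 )4J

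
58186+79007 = 137193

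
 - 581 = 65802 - 66383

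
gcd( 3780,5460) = 420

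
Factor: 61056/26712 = 2^4 * 7^( - 1)=16/7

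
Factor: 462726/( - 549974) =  - 297/353 = - 3^3*11^1*353^ (  -  1)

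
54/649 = 54/649 = 0.08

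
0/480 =0 = 0.00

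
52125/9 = 5791 + 2/3 = 5791.67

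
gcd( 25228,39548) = 4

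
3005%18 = 17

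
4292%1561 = 1170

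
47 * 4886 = 229642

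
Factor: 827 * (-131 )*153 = -16575561 = - 3^2*17^1 *131^1*827^1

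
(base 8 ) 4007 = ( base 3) 2211010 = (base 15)920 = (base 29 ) 2CP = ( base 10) 2055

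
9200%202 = 110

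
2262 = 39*58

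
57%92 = 57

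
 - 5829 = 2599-8428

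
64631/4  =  64631/4 = 16157.75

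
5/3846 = 5/3846 = 0.00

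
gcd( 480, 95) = 5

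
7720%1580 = 1400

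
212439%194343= 18096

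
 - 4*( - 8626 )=34504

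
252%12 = 0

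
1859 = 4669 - 2810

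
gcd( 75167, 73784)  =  1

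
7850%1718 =978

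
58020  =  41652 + 16368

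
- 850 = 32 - 882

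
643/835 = 643/835 = 0.77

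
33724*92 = 3102608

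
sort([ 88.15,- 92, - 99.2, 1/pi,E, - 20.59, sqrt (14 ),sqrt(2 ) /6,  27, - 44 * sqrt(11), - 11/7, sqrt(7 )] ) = [ - 44 *sqrt(11 ), - 99.2, - 92,  -  20.59,- 11/7, sqrt(2 ) /6, 1/pi, sqrt(7), E, sqrt (14 ),27, 88.15] 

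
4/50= 2/25 =0.08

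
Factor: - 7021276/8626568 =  - 1755319/2156642 = - 2^ (- 1)*47^( - 1) *22943^ (-1)*1755319^1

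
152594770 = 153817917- 1223147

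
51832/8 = 6479=6479.00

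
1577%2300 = 1577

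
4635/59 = 78  +  33/59 = 78.56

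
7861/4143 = 1 + 3718/4143=1.90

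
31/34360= 31/34360=0.00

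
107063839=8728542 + 98335297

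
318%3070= 318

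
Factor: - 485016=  - 2^3*3^1*7^1*2887^1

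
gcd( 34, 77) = 1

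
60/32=15/8 = 1.88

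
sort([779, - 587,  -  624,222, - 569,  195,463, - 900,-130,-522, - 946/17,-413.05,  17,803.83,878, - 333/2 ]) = [ - 900,-624,-587, - 569,  -  522, - 413.05,-333/2, - 130,- 946/17,  17 , 195,222,463,779, 803.83, 878 ]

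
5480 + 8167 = 13647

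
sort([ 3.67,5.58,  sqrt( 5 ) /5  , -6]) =[ - 6, sqrt (5) /5,3.67,5.58 ]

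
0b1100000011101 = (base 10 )6173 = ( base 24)AH5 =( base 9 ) 8418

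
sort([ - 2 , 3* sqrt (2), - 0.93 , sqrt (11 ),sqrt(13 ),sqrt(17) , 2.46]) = [-2, - 0.93, 2.46,  sqrt(11), sqrt( 13), sqrt(17), 3 * sqrt (2 )] 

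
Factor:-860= -2^2*5^1 *43^1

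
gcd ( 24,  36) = 12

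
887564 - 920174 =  - 32610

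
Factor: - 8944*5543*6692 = -2^6*7^1*13^1*23^1*43^1*239^1  *  241^1 = -331766553664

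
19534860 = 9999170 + 9535690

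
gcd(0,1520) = 1520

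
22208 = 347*64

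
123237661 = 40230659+83007002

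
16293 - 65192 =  - 48899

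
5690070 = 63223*90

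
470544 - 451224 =19320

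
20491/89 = 230 + 21/89 =230.24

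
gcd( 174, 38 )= 2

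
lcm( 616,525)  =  46200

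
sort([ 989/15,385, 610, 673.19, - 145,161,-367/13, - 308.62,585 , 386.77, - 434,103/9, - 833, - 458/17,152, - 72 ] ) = [ - 833, -434, - 308.62,  -  145,  -  72, - 367/13, - 458/17, 103/9,989/15 , 152, 161,385, 386.77 , 585 , 610,673.19]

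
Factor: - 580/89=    - 2^2*5^1*29^1*89^( - 1)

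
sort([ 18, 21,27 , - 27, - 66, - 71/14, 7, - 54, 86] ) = [-66, - 54,-27, - 71/14,7,18, 21, 27, 86]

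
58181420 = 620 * 93841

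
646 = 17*38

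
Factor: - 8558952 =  - 2^3*3^1*89^1 * 4007^1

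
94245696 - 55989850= 38255846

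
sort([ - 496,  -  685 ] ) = [ -685, - 496 ] 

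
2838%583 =506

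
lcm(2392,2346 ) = 121992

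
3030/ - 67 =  - 46+ 52/67 = - 45.22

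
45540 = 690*66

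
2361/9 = 787/3 = 262.33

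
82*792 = 64944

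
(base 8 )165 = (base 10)117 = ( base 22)57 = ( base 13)90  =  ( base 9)140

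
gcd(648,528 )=24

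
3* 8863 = 26589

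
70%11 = 4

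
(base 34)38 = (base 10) 110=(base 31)3h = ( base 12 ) 92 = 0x6e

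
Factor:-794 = -2^1 * 397^1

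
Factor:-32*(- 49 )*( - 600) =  - 940800 = -2^8*3^1*5^2*7^2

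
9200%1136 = 112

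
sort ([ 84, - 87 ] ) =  [-87, 84]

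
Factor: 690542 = 2^1*345271^1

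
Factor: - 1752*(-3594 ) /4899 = 2^4*3^1*23^( - 1)*71^ ( - 1) *73^1*599^1 = 2098896/1633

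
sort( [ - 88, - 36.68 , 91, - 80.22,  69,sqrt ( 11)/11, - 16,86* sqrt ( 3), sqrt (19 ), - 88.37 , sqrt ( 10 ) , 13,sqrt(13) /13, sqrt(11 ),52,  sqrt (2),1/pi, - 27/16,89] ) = [ - 88.37, - 88, - 80.22, - 36.68, - 16, - 27/16,sqrt( 13)/13,sqrt(11)/11 , 1/pi,sqrt(2),  sqrt ( 10),sqrt(11), sqrt ( 19),13, 52,69,89, 91,86*sqrt ( 3)]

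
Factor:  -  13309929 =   -  3^2*17^1*86993^1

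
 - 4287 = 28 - 4315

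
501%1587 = 501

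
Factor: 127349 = 347^1*367^1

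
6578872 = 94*69988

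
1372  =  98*14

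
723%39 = 21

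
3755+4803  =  8558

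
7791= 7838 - 47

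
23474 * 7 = 164318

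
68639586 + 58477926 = 127117512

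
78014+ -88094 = -10080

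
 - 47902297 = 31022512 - 78924809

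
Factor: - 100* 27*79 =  - 213300 = - 2^2*3^3 *5^2 *79^1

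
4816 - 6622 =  - 1806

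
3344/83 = 3344/83 = 40.29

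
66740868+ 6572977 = 73313845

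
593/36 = 16 + 17/36 = 16.47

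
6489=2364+4125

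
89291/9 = 89291/9 = 9921.22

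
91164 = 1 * 91164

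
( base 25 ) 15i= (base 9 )1043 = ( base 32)O0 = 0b1100000000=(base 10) 768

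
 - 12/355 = - 12/355= - 0.03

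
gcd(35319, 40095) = 3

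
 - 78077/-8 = 9759 + 5/8 = 9759.62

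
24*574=13776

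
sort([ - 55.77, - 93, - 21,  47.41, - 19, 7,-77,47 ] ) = [ - 93 , - 77, -55.77 ,  -  21, - 19,7, 47, 47.41 ]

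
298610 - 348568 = -49958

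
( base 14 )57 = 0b1001101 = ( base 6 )205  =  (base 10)77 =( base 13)5C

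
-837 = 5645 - 6482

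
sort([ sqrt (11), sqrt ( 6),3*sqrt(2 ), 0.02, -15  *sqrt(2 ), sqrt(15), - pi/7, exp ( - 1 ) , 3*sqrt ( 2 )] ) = [ - 15*sqrt( 2 ), - pi/7,0.02, exp( - 1 ), sqrt( 6),sqrt(11),sqrt(15), 3*sqrt (2 ),3*sqrt( 2 )]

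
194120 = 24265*8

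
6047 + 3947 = 9994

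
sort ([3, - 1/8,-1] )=[ - 1, - 1/8, 3 ]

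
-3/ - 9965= 3/9965 = 0.00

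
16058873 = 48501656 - 32442783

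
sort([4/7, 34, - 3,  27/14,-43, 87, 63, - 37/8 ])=[-43, - 37/8, - 3, 4/7,27/14 , 34,63,87]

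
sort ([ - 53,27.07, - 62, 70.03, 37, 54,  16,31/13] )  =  [ - 62, - 53,31/13, 16,27.07, 37,54,70.03 ]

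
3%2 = 1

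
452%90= 2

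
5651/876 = 5651/876 = 6.45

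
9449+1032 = 10481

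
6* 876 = 5256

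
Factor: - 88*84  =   - 2^5*3^1*7^1*11^1 = - 7392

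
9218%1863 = 1766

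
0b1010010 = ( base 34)2e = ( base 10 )82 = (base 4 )1102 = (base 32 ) 2i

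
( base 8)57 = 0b101111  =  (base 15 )32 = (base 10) 47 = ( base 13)38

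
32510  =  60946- 28436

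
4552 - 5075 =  - 523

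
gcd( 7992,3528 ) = 72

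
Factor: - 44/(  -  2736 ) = 11/684= 2^(  -  2)*  3^( - 2 )*11^1 * 19^( -1)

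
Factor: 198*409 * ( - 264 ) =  - 2^4*3^3*11^2 *409^1 = - 21379248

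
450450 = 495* 910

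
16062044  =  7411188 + 8650856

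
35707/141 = 35707/141 = 253.24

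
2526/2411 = 2526/2411 = 1.05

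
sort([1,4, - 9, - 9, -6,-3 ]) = [-9 , - 9, - 6, - 3,1, 4] 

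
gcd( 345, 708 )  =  3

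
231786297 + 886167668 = 1117953965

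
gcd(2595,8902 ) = 1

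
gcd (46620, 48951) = 2331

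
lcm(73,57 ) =4161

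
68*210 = 14280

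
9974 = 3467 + 6507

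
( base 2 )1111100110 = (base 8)1746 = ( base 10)998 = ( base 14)514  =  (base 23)1K9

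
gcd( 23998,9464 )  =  338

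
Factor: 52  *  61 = 3172 = 2^2*13^1*61^1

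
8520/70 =121 + 5/7 = 121.71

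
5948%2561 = 826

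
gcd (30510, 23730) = 3390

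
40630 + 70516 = 111146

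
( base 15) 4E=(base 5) 244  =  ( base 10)74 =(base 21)3B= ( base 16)4A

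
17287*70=1210090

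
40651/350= 116 + 51/350  =  116.15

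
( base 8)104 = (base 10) 68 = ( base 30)28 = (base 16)44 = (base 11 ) 62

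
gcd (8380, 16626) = 2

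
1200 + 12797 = 13997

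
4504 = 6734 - 2230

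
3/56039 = 3/56039= 0.00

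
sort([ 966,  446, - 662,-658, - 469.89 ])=[ - 662, - 658, - 469.89 , 446,  966]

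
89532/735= 121 + 199/245 = 121.81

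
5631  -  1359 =4272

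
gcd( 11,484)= 11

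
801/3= 267 = 267.00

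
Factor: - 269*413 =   -  7^1*59^1*269^1  =  -  111097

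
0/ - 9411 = 0/1 = - 0.00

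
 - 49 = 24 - 73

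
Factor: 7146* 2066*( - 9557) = -141096069252 = - 2^2*3^2* 19^1*397^1*503^1*1033^1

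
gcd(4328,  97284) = 4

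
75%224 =75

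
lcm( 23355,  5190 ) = 46710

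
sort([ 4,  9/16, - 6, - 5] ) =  [ - 6, - 5,9/16 , 4] 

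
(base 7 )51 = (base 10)36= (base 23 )1D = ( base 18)20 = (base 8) 44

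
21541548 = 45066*478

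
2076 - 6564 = -4488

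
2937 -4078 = -1141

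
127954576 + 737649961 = 865604537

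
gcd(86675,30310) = 5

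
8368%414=88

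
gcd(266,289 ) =1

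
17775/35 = 507 + 6/7 = 507.86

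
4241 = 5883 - 1642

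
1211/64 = 1211/64 = 18.92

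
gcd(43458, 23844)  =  6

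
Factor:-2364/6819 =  - 788/2273 = -2^2*197^1 * 2273^ ( -1 ) 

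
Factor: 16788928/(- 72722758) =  - 8394464/36361379 = -  2^5*13^1*17^1*1187^1 * 36361379^(- 1 )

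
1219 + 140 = 1359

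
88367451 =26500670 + 61866781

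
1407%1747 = 1407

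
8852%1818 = 1580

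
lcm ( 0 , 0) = 0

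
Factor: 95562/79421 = 2^1*3^2 * 43^(-1 )*1847^ ( -1) * 5309^1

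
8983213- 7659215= 1323998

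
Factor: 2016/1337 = 2^5 * 3^2*191^( - 1 ) =288/191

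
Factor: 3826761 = 3^1*461^1*2767^1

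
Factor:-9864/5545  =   - 2^3*3^2*5^( - 1)*137^1*1109^( - 1) 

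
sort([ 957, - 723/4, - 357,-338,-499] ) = [-499,-357 , - 338,-723/4, 957 ] 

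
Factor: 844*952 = 2^5*7^1*17^1*  211^1 = 803488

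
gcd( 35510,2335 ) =5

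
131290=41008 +90282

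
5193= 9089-3896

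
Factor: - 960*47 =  - 2^6*3^1*5^1*47^1  =  - 45120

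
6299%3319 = 2980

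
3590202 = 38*94479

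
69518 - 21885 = 47633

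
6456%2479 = 1498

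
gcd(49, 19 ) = 1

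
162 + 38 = 200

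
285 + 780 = 1065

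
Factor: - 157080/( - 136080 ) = 187/162  =  2^ (-1)*3^( - 4)*11^1*17^1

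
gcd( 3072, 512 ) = 512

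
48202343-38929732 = 9272611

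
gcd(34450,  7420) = 530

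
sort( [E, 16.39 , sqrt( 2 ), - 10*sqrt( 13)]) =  [ - 10 * sqrt(13), sqrt( 2), E, 16.39]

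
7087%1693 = 315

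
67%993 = 67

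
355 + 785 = 1140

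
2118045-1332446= 785599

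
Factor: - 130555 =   -  5^1*26111^1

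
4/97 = 4/97 = 0.04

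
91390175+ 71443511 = 162833686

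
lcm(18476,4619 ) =18476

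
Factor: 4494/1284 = 2^ ( - 1 )*7^1  =  7/2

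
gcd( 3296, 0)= 3296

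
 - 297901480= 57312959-355214439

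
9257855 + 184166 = 9442021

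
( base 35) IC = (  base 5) 10032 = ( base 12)456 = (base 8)1202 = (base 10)642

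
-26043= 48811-74854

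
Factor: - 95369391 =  - 3^2*13^1*815123^1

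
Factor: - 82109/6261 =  - 3^( - 1) * 47^1*1747^1*2087^ ( - 1)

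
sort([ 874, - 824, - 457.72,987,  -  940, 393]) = [ - 940, - 824, - 457.72,393, 874,987] 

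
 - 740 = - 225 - 515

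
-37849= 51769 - 89618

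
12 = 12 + 0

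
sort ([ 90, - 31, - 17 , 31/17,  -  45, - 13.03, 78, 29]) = [-45, - 31,-17, - 13.03, 31/17,29, 78, 90]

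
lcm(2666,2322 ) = 71982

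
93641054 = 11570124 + 82070930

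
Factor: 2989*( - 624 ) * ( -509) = 949354224= 2^4 * 3^1 *7^2 * 13^1*61^1 * 509^1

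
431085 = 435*991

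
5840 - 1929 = 3911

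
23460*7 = 164220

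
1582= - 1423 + 3005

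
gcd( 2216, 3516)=4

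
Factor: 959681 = 959681^1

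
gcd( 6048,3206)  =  14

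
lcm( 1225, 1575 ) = 11025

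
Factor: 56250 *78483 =2^1*3^3*5^5*26161^1  =  4414668750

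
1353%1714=1353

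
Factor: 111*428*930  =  2^3 * 3^2*5^1*31^1*37^1*107^1 = 44182440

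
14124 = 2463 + 11661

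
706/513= 1+193/513 = 1.38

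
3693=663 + 3030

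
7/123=7/123 = 0.06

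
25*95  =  2375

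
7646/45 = 7646/45= 169.91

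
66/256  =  33/128 = 0.26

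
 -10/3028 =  - 1 + 1509/1514=- 0.00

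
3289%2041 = 1248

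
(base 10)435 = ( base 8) 663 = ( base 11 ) 366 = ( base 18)163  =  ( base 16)1B3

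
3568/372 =9+55/93 = 9.59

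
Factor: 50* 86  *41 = 176300 =2^2*5^2*41^1*43^1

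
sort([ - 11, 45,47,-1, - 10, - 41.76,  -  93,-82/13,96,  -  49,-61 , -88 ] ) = [  -  93, - 88, - 61 , - 49,- 41.76,-11, - 10 , - 82/13,-1,45,47,  96 ] 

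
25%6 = 1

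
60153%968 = 137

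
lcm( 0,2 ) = 0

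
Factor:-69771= - 3^1*13^1*1789^1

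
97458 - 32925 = 64533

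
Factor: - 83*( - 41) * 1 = 41^1 * 83^1= 3403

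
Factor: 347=347^1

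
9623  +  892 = 10515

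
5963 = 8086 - 2123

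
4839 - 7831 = -2992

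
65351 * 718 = 46922018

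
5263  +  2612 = 7875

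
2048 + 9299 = 11347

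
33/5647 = 33/5647 = 0.01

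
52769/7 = 52769/7 = 7538.43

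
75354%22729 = 7167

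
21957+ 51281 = 73238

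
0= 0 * 5632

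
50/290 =5/29 = 0.17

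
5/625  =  1/125=0.01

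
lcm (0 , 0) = 0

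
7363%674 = 623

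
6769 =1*6769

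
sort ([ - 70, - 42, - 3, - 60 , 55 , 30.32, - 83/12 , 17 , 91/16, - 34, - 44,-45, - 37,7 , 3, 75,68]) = [ - 70, - 60,-45, - 44, - 42, - 37, - 34, - 83/12 , - 3, 3,91/16,  7,  17, 30.32, 55 , 68,75 ] 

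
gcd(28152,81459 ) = 9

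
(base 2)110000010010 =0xC12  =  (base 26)4em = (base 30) 3D0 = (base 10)3090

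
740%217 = 89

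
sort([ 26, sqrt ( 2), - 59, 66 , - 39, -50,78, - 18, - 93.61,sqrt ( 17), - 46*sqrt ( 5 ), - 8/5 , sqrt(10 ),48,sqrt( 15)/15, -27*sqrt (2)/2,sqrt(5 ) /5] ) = [ - 46*sqrt( 5), - 93.61,  -  59, - 50 , - 39, - 27*sqrt( 2 ) /2,- 18, - 8/5 , sqrt ( 15 ) /15,sqrt (5 ) /5,sqrt ( 2 ), sqrt ( 10 ), sqrt ( 17), 26 , 48,  66, 78]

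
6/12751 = 6/12751=0.00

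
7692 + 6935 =14627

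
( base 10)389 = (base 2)110000101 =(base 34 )bf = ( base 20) J9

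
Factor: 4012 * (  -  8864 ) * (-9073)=322657364864= 2^7*17^1*43^1 * 59^1 * 211^1*277^1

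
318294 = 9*35366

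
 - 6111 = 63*(-97 )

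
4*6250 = 25000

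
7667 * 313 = 2399771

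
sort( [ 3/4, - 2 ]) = [-2,  3/4]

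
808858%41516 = 20054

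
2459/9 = 2459/9 = 273.22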